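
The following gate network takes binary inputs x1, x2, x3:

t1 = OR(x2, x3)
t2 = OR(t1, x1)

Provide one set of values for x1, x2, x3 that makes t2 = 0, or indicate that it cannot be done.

Check with x1=0, x2=0, x3=0:
t1 = OR(x2, x3) = OR(0, 0) = 0
t2 = OR(t1, x1) = OR(0, 0) = 0
So t2 = 0 as required.

x1=0, x2=0, x3=0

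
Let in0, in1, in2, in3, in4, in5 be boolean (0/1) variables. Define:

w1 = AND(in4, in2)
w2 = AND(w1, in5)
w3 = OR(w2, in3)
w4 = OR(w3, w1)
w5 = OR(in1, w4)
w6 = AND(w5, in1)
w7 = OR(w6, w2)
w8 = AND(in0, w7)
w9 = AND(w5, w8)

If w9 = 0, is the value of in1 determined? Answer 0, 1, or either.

Both values of in1 occur among assignments with w9 = 0:
  in1=0: in0=0, in1=0, in2=0, in3=0, in4=0, in5=0
  in1=1: in0=0, in1=1, in2=0, in3=0, in4=0, in5=0

either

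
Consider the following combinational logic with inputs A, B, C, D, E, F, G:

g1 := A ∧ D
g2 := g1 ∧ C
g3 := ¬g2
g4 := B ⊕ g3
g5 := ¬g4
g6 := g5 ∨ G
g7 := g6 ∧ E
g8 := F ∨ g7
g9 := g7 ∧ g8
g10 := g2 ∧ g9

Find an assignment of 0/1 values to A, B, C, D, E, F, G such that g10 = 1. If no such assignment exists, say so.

A=1, B=0, C=1, D=1, E=1, F=1, G=0

g10 = g2 ∧ g9 must be 1, so both g2 = 1 and g9 = 1.
g2 = g1 ∧ C must be 1, so both g1 = 1 and C = 1.
g9 = g7 ∧ g8 must be 1, so both g7 = 1 and g8 = 1.
Check with A=1, B=0, C=1, D=1, E=1, F=1, G=0:
g1 = A ∧ D = 1 ∧ 1 = 1
g2 = g1 ∧ C = 1 ∧ 1 = 1
g3 = ¬g2 = ¬1 = 0
g4 = B ⊕ g3 = 0 ⊕ 0 = 0
g5 = ¬g4 = ¬0 = 1
g6 = g5 ∨ G = 1 ∨ 0 = 1
g7 = g6 ∧ E = 1 ∧ 1 = 1
g8 = F ∨ g7 = 1 ∨ 1 = 1
g9 = g7 ∧ g8 = 1 ∧ 1 = 1
g10 = g2 ∧ g9 = 1 ∧ 1 = 1
So g10 = 1 as required.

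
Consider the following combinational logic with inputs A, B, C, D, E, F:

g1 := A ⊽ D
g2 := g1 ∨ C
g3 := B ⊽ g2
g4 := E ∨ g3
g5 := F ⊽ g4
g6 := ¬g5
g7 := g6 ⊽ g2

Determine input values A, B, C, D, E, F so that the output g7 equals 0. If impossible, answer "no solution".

g7 = g6 ⊽ g2 must be 0, so at least one of g6, g2 is 1.
Check with A=0, B=1, C=1, D=1, E=0, F=0:
g1 = A ⊽ D = 0 ⊽ 1 = 0
g2 = g1 ∨ C = 0 ∨ 1 = 1
g3 = B ⊽ g2 = 1 ⊽ 1 = 0
g4 = E ∨ g3 = 0 ∨ 0 = 0
g5 = F ⊽ g4 = 0 ⊽ 0 = 1
g6 = ¬g5 = ¬1 = 0
g7 = g6 ⊽ g2 = 0 ⊽ 1 = 0
So g7 = 0 as required.

A=0, B=1, C=1, D=1, E=0, F=0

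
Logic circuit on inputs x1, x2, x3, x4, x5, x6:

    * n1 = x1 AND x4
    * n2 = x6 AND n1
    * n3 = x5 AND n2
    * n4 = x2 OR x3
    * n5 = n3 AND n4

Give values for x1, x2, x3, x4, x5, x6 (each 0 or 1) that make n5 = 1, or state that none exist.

x1=1, x2=0, x3=1, x4=1, x5=1, x6=1

n5 = n3 AND n4 must be 1, so both n3 = 1 and n4 = 1.
Check with x1=1, x2=0, x3=1, x4=1, x5=1, x6=1:
n1 = x1 AND x4 = 1 AND 1 = 1
n2 = x6 AND n1 = 1 AND 1 = 1
n3 = x5 AND n2 = 1 AND 1 = 1
n4 = x2 OR x3 = 0 OR 1 = 1
n5 = n3 AND n4 = 1 AND 1 = 1
So n5 = 1 as required.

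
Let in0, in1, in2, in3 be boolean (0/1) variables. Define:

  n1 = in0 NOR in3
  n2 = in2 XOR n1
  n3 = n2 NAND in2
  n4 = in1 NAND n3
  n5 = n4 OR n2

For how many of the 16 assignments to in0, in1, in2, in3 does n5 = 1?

12

n5 = n4 OR n2 must be 1, so at least one of n4, n2 is 1.
Enumerating the 16 input combinations, 12 give n5 = 1 and 4 give n5 = 0.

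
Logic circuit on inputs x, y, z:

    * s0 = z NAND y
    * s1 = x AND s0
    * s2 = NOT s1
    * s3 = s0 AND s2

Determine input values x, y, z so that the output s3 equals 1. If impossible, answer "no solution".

x=0, y=1, z=0

s3 = s0 AND s2 must be 1, so both s0 = 1 and s2 = 1.
s0 = z NAND y must be 1, so at least one of z, y is 0.
s2 = NOT s1 must be 1, so s1 = 0.
Check with x=0, y=1, z=0:
s0 = z NAND y = 0 NAND 1 = 1
s1 = x AND s0 = 0 AND 1 = 0
s2 = NOT s1 = NOT 0 = 1
s3 = s0 AND s2 = 1 AND 1 = 1
So s3 = 1 as required.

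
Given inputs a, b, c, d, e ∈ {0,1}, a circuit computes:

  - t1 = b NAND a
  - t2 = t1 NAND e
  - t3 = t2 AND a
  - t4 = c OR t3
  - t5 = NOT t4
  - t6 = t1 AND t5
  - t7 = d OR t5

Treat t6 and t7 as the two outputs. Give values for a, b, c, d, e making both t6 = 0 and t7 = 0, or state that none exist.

a=1 b=1 c=1 d=0 e=1

Check with a=1 b=1 c=1 d=0 e=1:
t1 = b NAND a = 1 NAND 1 = 0
t2 = t1 NAND e = 0 NAND 1 = 1
t3 = t2 AND a = 1 AND 1 = 1
t4 = c OR t3 = 1 OR 1 = 1
t5 = NOT t4 = NOT 1 = 0
t6 = t1 AND t5 = 0 AND 0 = 0
t7 = d OR t5 = 0 OR 0 = 0
So t6 = 0 and t7 = 0.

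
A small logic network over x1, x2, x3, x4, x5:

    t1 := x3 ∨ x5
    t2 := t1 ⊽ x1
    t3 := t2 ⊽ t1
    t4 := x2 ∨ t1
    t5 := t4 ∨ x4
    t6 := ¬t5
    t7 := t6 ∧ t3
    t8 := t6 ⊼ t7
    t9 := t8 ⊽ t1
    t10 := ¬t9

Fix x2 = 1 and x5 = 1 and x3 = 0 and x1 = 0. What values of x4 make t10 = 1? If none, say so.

t10 = ¬t9 must be 1, so t9 = 0.
t9 = t8 ⊽ t1 must be 0, so at least one of t8, t1 is 1.
Check with x2 = 1 and x5 = 1 and x3 = 0 and x1 = 0 and x4=1:
t1 = x3 ∨ x5 = 0 ∨ 1 = 1
t2 = t1 ⊽ x1 = 1 ⊽ 0 = 0
t3 = t2 ⊽ t1 = 0 ⊽ 1 = 0
t4 = x2 ∨ t1 = 1 ∨ 1 = 1
t5 = t4 ∨ x4 = 1 ∨ 1 = 1
t6 = ¬t5 = ¬1 = 0
t7 = t6 ∧ t3 = 0 ∧ 0 = 0
t8 = t6 ⊼ t7 = 0 ⊼ 0 = 1
t9 = t8 ⊽ t1 = 1 ⊽ 1 = 0
t10 = ¬t9 = ¬0 = 1
So t10 = 1.

x4=1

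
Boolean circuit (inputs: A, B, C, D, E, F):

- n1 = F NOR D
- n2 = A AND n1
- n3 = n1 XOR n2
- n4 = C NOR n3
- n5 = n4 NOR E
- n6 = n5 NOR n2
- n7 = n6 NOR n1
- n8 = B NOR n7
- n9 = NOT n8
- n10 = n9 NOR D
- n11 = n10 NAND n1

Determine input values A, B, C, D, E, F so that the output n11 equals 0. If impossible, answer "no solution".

A=1, B=0, C=0, D=0, E=1, F=0

Check with A=1, B=0, C=0, D=0, E=1, F=0:
n1 = F NOR D = 0 NOR 0 = 1
n2 = A AND n1 = 1 AND 1 = 1
n3 = n1 XOR n2 = 1 XOR 1 = 0
n4 = C NOR n3 = 0 NOR 0 = 1
n5 = n4 NOR E = 1 NOR 1 = 0
n6 = n5 NOR n2 = 0 NOR 1 = 0
n7 = n6 NOR n1 = 0 NOR 1 = 0
n8 = B NOR n7 = 0 NOR 0 = 1
n9 = NOT n8 = NOT 1 = 0
n10 = n9 NOR D = 0 NOR 0 = 1
n11 = n10 NAND n1 = 1 NAND 1 = 0
So n11 = 0 as required.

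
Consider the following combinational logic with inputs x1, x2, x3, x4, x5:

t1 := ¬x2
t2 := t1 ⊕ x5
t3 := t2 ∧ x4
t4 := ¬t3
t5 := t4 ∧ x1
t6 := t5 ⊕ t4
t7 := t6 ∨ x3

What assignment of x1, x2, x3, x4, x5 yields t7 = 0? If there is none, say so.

x1=1 x2=0 x3=0 x4=0 x5=1

Check with x1=1 x2=0 x3=0 x4=0 x5=1:
t1 = ¬x2 = ¬0 = 1
t2 = t1 ⊕ x5 = 1 ⊕ 1 = 0
t3 = t2 ∧ x4 = 0 ∧ 0 = 0
t4 = ¬t3 = ¬0 = 1
t5 = t4 ∧ x1 = 1 ∧ 1 = 1
t6 = t5 ⊕ t4 = 1 ⊕ 1 = 0
t7 = t6 ∨ x3 = 0 ∨ 0 = 0
So t7 = 0 as required.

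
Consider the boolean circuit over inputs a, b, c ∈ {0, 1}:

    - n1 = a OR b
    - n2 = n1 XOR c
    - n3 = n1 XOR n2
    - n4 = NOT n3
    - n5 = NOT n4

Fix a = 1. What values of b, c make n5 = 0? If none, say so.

Check with a = 1 and b=0, c=0:
n1 = a OR b = 1 OR 0 = 1
n2 = n1 XOR c = 1 XOR 0 = 1
n3 = n1 XOR n2 = 1 XOR 1 = 0
n4 = NOT n3 = NOT 0 = 1
n5 = NOT n4 = NOT 1 = 0
So n5 = 0.

b=0, c=0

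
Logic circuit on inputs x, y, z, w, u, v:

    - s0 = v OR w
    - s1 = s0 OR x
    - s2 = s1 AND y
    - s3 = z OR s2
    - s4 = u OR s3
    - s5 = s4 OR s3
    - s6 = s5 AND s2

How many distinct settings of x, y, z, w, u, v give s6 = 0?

s6 = s5 AND s2 must be 0, so at least one of s5, s2 is 0.
Enumerating the 64 input combinations, 36 give s6 = 0 and 28 give s6 = 1.

36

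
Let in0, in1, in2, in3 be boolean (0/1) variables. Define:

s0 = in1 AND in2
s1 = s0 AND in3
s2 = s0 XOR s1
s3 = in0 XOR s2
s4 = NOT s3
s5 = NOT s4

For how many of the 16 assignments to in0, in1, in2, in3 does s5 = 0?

s5 = NOT s4 must be 0, so s4 = 1.
Enumerating the 16 input combinations, 8 give s5 = 0 and 8 give s5 = 1.

8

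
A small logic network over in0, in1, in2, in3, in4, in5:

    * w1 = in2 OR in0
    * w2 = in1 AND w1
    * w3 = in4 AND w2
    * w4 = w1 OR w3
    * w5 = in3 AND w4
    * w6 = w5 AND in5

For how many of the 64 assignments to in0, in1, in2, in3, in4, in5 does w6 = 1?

12

w6 = w5 AND in5 must be 1, so both w5 = 1 and in5 = 1.
Enumerating the 64 input combinations, 12 give w6 = 1 and 52 give w6 = 0.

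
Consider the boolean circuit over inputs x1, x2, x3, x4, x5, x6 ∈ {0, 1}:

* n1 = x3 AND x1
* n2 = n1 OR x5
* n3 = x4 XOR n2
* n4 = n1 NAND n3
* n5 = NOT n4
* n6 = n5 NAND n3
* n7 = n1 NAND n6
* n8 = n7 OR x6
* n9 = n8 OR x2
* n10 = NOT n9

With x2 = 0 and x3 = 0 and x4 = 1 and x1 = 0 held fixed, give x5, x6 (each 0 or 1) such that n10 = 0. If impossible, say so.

n10 = NOT n9 must be 0, so n9 = 1.
Check with x2 = 0 and x3 = 0 and x4 = 1 and x1 = 0 and x5=1, x6=0:
n1 = x3 AND x1 = 0 AND 0 = 0
n2 = n1 OR x5 = 0 OR 1 = 1
n3 = x4 XOR n2 = 1 XOR 1 = 0
n4 = n1 NAND n3 = 0 NAND 0 = 1
n5 = NOT n4 = NOT 1 = 0
n6 = n5 NAND n3 = 0 NAND 0 = 1
n7 = n1 NAND n6 = 0 NAND 1 = 1
n8 = n7 OR x6 = 1 OR 0 = 1
n9 = n8 OR x2 = 1 OR 0 = 1
n10 = NOT n9 = NOT 1 = 0
So n10 = 0.

x5=1, x6=0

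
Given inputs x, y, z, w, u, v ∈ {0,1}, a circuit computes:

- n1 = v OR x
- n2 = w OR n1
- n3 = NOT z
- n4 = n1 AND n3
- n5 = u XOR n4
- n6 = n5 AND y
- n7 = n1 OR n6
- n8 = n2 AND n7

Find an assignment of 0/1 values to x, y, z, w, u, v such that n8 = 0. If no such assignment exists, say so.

n8 = n2 AND n7 must be 0, so at least one of n2, n7 is 0.
Check with x=0 y=0 z=1 w=0 u=0 v=0:
n1 = v OR x = 0 OR 0 = 0
n2 = w OR n1 = 0 OR 0 = 0
n3 = NOT z = NOT 1 = 0
n4 = n1 AND n3 = 0 AND 0 = 0
n5 = u XOR n4 = 0 XOR 0 = 0
n6 = n5 AND y = 0 AND 0 = 0
n7 = n1 OR n6 = 0 OR 0 = 0
n8 = n2 AND n7 = 0 AND 0 = 0
So n8 = 0 as required.

x=0 y=0 z=1 w=0 u=0 v=0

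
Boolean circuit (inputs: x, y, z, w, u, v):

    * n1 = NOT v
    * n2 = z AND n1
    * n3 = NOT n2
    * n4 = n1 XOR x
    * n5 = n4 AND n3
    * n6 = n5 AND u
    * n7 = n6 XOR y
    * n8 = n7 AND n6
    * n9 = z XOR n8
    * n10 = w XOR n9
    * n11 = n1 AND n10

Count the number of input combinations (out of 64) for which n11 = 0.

48

n11 = n1 AND n10 must be 0, so at least one of n1, n10 is 0.
Enumerating the 64 input combinations, 48 give n11 = 0 and 16 give n11 = 1.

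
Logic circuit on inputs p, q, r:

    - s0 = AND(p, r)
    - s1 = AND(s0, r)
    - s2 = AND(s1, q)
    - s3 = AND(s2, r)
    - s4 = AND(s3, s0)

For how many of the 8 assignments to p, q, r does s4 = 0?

7

s4 = AND(s3, s0) must be 0, so at least one of s3, s0 is 0.
Enumerating the 8 input combinations, 7 give s4 = 0 and 1 give s4 = 1.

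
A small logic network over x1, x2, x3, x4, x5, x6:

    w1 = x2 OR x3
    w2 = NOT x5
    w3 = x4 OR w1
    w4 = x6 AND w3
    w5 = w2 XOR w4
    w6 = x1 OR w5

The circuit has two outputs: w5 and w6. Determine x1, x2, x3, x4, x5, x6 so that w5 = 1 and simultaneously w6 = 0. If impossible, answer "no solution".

Across all 64 input combinations, none give both w5 = 1 and w6 = 0.

no solution exists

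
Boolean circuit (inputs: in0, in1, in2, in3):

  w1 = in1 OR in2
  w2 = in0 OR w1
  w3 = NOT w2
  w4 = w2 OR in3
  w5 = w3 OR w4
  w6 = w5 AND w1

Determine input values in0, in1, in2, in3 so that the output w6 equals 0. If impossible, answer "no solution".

in0=1 in1=0 in2=0 in3=1

w6 = w5 AND w1 must be 0, so at least one of w5, w1 is 0.
Check with in0=1 in1=0 in2=0 in3=1:
w1 = in1 OR in2 = 0 OR 0 = 0
w2 = in0 OR w1 = 1 OR 0 = 1
w3 = NOT w2 = NOT 1 = 0
w4 = w2 OR in3 = 1 OR 1 = 1
w5 = w3 OR w4 = 0 OR 1 = 1
w6 = w5 AND w1 = 1 AND 0 = 0
So w6 = 0 as required.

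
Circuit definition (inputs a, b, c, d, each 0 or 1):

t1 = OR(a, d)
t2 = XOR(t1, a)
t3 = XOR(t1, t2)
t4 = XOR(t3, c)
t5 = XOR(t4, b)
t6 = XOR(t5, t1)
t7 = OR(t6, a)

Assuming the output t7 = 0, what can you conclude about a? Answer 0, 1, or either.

0

t7 = OR(t6, a) must be 0, so both t6 = 0 and a = 0.
t6 = XOR(t5, t1) must be 0, so t5 and t1 are equal.
Every assignment with t7 = 0 has a = 0; there are 4 such assignment(s).
  a=0, b=0, c=0, d=0
  a=0, b=0, c=1, d=1
  a=0, b=1, c=0, d=1
  a=0, b=1, c=1, d=0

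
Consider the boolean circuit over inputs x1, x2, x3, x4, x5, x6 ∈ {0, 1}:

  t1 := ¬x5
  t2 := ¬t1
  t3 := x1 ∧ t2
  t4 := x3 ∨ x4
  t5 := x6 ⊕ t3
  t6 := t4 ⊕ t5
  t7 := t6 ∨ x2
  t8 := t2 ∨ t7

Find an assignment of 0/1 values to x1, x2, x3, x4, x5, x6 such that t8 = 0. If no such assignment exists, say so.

x1=1 x2=0 x3=0 x4=1 x5=0 x6=1

t8 = t2 ∨ t7 must be 0, so both t2 = 0 and t7 = 0.
t2 = ¬t1 must be 0, so t1 = 1.
Check with x1=1 x2=0 x3=0 x4=1 x5=0 x6=1:
t1 = ¬x5 = ¬0 = 1
t2 = ¬t1 = ¬1 = 0
t3 = x1 ∧ t2 = 1 ∧ 0 = 0
t4 = x3 ∨ x4 = 0 ∨ 1 = 1
t5 = x6 ⊕ t3 = 1 ⊕ 0 = 1
t6 = t4 ⊕ t5 = 1 ⊕ 1 = 0
t7 = t6 ∨ x2 = 0 ∨ 0 = 0
t8 = t2 ∨ t7 = 0 ∨ 0 = 0
So t8 = 0 as required.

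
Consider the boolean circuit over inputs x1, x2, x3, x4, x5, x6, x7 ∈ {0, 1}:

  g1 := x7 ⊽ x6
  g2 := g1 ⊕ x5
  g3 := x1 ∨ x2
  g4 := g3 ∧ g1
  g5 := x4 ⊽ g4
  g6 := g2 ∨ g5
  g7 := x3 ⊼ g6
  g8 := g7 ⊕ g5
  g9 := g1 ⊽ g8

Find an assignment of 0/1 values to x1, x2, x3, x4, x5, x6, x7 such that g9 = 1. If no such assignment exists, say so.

g9 = g1 ⊽ g8 must be 1, so both g1 = 0 and g8 = 0.
g1 = x7 ⊽ x6 must be 0, so at least one of x7, x6 is 1.
Check with x1=1, x2=0, x3=0, x4=0, x5=0, x6=1, x7=0:
g1 = x7 ⊽ x6 = 0 ⊽ 1 = 0
g2 = g1 ⊕ x5 = 0 ⊕ 0 = 0
g3 = x1 ∨ x2 = 1 ∨ 0 = 1
g4 = g3 ∧ g1 = 1 ∧ 0 = 0
g5 = x4 ⊽ g4 = 0 ⊽ 0 = 1
g6 = g2 ∨ g5 = 0 ∨ 1 = 1
g7 = x3 ⊼ g6 = 0 ⊼ 1 = 1
g8 = g7 ⊕ g5 = 1 ⊕ 1 = 0
g9 = g1 ⊽ g8 = 0 ⊽ 0 = 1
So g9 = 1 as required.

x1=1, x2=0, x3=0, x4=0, x5=0, x6=1, x7=0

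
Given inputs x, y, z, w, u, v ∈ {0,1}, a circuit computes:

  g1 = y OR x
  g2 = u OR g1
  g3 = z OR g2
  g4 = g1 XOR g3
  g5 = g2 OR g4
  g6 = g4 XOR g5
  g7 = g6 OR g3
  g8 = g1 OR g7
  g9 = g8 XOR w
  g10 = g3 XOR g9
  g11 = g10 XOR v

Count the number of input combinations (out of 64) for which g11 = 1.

g11 = g10 XOR v must be 1, so g10 and v differ.
Enumerating the 64 input combinations, 32 give g11 = 1 and 32 give g11 = 0.

32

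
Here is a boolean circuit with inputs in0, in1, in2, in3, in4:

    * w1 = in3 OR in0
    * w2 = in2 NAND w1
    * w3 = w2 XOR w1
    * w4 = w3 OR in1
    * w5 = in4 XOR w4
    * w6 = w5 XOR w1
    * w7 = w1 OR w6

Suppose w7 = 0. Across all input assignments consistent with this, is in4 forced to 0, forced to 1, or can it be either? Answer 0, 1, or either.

w7 = w1 OR w6 must be 0, so both w1 = 0 and w6 = 0.
w1 = in3 OR in0 must be 0, so both in3 = 0 and in0 = 0.
w6 = w5 XOR w1 must be 0, so w5 and w1 are equal.
Every assignment with w7 = 0 has in4 = 1; there are 4 such assignment(s).
  in0=0, in1=0, in2=0, in3=0, in4=1
  in0=0, in1=0, in2=1, in3=0, in4=1
  in0=0, in1=1, in2=0, in3=0, in4=1
  in0=0, in1=1, in2=1, in3=0, in4=1

1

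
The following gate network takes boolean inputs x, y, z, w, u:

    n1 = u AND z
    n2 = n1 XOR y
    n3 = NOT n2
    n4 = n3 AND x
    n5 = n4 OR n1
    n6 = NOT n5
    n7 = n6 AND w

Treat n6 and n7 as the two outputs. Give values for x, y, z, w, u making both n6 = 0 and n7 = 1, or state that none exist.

Across all 32 input combinations, none give both n6 = 0 and n7 = 1.

no solution exists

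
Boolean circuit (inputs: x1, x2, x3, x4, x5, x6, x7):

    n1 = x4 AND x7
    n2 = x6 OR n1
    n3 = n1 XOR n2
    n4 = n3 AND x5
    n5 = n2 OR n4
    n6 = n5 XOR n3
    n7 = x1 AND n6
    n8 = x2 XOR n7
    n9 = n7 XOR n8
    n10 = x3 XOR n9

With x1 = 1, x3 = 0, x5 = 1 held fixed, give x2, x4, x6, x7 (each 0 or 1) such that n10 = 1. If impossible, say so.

x2=1 x4=0 x6=1 x7=1

n10 = x3 XOR n9 must be 1, so x3 and n9 differ.
Check with x1 = 1, x3 = 0, x5 = 1 and x2=1, x4=0, x6=1, x7=1:
n1 = x4 AND x7 = 0 AND 1 = 0
n2 = x6 OR n1 = 1 OR 0 = 1
n3 = n1 XOR n2 = 0 XOR 1 = 1
n4 = n3 AND x5 = 1 AND 1 = 1
n5 = n2 OR n4 = 1 OR 1 = 1
n6 = n5 XOR n3 = 1 XOR 1 = 0
n7 = x1 AND n6 = 1 AND 0 = 0
n8 = x2 XOR n7 = 1 XOR 0 = 1
n9 = n7 XOR n8 = 0 XOR 1 = 1
n10 = x3 XOR n9 = 0 XOR 1 = 1
So n10 = 1.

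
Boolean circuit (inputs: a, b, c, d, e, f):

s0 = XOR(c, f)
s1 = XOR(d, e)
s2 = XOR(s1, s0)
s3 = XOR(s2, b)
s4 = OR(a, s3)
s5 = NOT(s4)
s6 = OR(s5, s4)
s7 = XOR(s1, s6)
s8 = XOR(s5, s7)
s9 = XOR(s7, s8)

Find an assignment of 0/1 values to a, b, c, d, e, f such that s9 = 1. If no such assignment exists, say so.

a=0, b=1, c=0, d=0, e=1, f=0

s9 = XOR(s7, s8) must be 1, so s7 and s8 differ.
Check with a=0, b=1, c=0, d=0, e=1, f=0:
s0 = XOR(c, f) = XOR(0, 0) = 0
s1 = XOR(d, e) = XOR(0, 1) = 1
s2 = XOR(s1, s0) = XOR(1, 0) = 1
s3 = XOR(s2, b) = XOR(1, 1) = 0
s4 = OR(a, s3) = OR(0, 0) = 0
s5 = NOT(s4) = NOT 0 = 1
s6 = OR(s5, s4) = OR(1, 0) = 1
s7 = XOR(s1, s6) = XOR(1, 1) = 0
s8 = XOR(s5, s7) = XOR(1, 0) = 1
s9 = XOR(s7, s8) = XOR(0, 1) = 1
So s9 = 1 as required.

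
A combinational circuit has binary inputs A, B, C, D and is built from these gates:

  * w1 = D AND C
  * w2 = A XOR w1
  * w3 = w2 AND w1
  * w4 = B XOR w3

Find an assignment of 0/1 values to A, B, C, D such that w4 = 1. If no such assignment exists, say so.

A=0 B=0 C=1 D=1

w4 = B XOR w3 must be 1, so B and w3 differ.
Check with A=0 B=0 C=1 D=1:
w1 = D AND C = 1 AND 1 = 1
w2 = A XOR w1 = 0 XOR 1 = 1
w3 = w2 AND w1 = 1 AND 1 = 1
w4 = B XOR w3 = 0 XOR 1 = 1
So w4 = 1 as required.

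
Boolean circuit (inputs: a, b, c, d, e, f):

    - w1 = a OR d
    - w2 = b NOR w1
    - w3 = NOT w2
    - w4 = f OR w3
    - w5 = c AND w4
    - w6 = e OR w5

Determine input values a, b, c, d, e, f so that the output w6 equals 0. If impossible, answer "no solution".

a=1 b=0 c=0 d=1 e=0 f=0

Check with a=1 b=0 c=0 d=1 e=0 f=0:
w1 = a OR d = 1 OR 1 = 1
w2 = b NOR w1 = 0 NOR 1 = 0
w3 = NOT w2 = NOT 0 = 1
w4 = f OR w3 = 0 OR 1 = 1
w5 = c AND w4 = 0 AND 1 = 0
w6 = e OR w5 = 0 OR 0 = 0
So w6 = 0 as required.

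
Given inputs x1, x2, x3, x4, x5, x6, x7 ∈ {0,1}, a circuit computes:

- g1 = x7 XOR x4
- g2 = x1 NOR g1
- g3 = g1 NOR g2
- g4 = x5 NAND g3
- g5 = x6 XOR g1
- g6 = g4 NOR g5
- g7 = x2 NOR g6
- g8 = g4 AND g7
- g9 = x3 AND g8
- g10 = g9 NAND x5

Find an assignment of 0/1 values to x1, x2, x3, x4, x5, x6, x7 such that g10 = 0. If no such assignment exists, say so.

x1=0, x2=0, x3=1, x4=1, x5=1, x6=1, x7=1

g10 = g9 NAND x5 must be 0, so both g9 = 1 and x5 = 1.
Check with x1=0, x2=0, x3=1, x4=1, x5=1, x6=1, x7=1:
g1 = x7 XOR x4 = 1 XOR 1 = 0
g2 = x1 NOR g1 = 0 NOR 0 = 1
g3 = g1 NOR g2 = 0 NOR 1 = 0
g4 = x5 NAND g3 = 1 NAND 0 = 1
g5 = x6 XOR g1 = 1 XOR 0 = 1
g6 = g4 NOR g5 = 1 NOR 1 = 0
g7 = x2 NOR g6 = 0 NOR 0 = 1
g8 = g4 AND g7 = 1 AND 1 = 1
g9 = x3 AND g8 = 1 AND 1 = 1
g10 = g9 NAND x5 = 1 NAND 1 = 0
So g10 = 0 as required.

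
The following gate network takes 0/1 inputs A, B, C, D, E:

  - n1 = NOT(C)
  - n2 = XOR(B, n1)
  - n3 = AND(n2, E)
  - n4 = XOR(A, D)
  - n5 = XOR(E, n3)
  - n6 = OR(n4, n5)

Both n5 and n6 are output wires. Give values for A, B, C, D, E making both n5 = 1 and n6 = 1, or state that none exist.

A=1 B=0 C=1 D=1 E=1

Check with A=1 B=0 C=1 D=1 E=1:
n1 = NOT(C) = NOT 1 = 0
n2 = XOR(B, n1) = XOR(0, 0) = 0
n3 = AND(n2, E) = AND(0, 1) = 0
n4 = XOR(A, D) = XOR(1, 1) = 0
n5 = XOR(E, n3) = XOR(1, 0) = 1
n6 = OR(n4, n5) = OR(0, 1) = 1
So n5 = 1 and n6 = 1.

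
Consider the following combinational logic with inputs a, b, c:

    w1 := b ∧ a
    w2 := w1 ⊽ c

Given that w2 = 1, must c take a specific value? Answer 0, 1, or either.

0

w2 = w1 ⊽ c must be 1, so both w1 = 0 and c = 0.
w1 = b ∧ a must be 0, so at least one of b, a is 0.
Every assignment with w2 = 1 has c = 0; there are 3 such assignment(s).
  a=0, b=0, c=0
  a=0, b=1, c=0
  a=1, b=0, c=0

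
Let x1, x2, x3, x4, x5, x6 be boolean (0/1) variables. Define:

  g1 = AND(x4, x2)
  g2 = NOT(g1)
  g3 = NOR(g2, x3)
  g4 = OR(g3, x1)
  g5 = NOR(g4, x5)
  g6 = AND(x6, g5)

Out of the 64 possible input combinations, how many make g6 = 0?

57

g6 = AND(x6, g5) must be 0, so at least one of x6, g5 is 0.
Enumerating the 64 input combinations, 57 give g6 = 0 and 7 give g6 = 1.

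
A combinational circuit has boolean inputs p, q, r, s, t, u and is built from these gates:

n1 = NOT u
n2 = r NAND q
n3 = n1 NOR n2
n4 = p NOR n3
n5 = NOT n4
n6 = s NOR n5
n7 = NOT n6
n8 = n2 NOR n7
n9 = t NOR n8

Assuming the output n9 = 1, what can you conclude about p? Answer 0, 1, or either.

either

Both values of p occur among assignments with n9 = 1:
  p=0: p=0, q=0, r=0, s=0, t=0, u=0
  p=1: p=1, q=0, r=0, s=0, t=0, u=0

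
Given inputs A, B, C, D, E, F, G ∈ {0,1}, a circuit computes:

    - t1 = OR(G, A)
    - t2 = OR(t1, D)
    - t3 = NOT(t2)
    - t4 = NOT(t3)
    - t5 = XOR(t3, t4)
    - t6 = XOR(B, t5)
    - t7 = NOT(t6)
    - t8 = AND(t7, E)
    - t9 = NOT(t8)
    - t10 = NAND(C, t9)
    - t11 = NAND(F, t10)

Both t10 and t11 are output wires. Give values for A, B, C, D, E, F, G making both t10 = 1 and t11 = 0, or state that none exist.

A=0, B=0, C=0, D=1, E=1, F=1, G=0

Check with A=0, B=0, C=0, D=1, E=1, F=1, G=0:
t1 = OR(G, A) = OR(0, 0) = 0
t2 = OR(t1, D) = OR(0, 1) = 1
t3 = NOT(t2) = NOT 1 = 0
t4 = NOT(t3) = NOT 0 = 1
t5 = XOR(t3, t4) = XOR(0, 1) = 1
t6 = XOR(B, t5) = XOR(0, 1) = 1
t7 = NOT(t6) = NOT 1 = 0
t8 = AND(t7, E) = AND(0, 1) = 0
t9 = NOT(t8) = NOT 0 = 1
t10 = NAND(C, t9) = NAND(0, 1) = 1
t11 = NAND(F, t10) = NAND(1, 1) = 0
So t10 = 1 and t11 = 0.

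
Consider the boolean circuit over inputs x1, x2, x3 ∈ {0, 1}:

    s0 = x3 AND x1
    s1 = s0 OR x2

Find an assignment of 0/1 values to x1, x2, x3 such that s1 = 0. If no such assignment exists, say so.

x1=1, x2=0, x3=0

s1 = s0 OR x2 must be 0, so both s0 = 0 and x2 = 0.
s0 = x3 AND x1 must be 0, so at least one of x3, x1 is 0.
Check with x1=1, x2=0, x3=0:
s0 = x3 AND x1 = 0 AND 1 = 0
s1 = s0 OR x2 = 0 OR 0 = 0
So s1 = 0 as required.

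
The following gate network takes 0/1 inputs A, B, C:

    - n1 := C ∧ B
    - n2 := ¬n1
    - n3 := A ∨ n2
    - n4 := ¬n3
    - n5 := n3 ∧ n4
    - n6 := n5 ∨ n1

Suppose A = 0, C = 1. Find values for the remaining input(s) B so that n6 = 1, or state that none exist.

B=1

n6 = n5 ∨ n1 must be 1, so at least one of n5, n1 is 1.
Check with A = 0, C = 1 and B=1:
n1 = C ∧ B = 1 ∧ 1 = 1
n2 = ¬n1 = ¬1 = 0
n3 = A ∨ n2 = 0 ∨ 0 = 0
n4 = ¬n3 = ¬0 = 1
n5 = n3 ∧ n4 = 0 ∧ 1 = 0
n6 = n5 ∨ n1 = 0 ∨ 1 = 1
So n6 = 1.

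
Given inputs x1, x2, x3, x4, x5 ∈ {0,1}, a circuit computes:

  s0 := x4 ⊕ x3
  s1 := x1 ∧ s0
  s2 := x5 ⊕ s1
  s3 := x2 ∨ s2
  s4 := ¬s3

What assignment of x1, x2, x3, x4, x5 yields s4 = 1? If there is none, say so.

Check with x1=1 x2=0 x3=0 x4=1 x5=1:
s0 = x4 ⊕ x3 = 1 ⊕ 0 = 1
s1 = x1 ∧ s0 = 1 ∧ 1 = 1
s2 = x5 ⊕ s1 = 1 ⊕ 1 = 0
s3 = x2 ∨ s2 = 0 ∨ 0 = 0
s4 = ¬s3 = ¬0 = 1
So s4 = 1 as required.

x1=1 x2=0 x3=0 x4=1 x5=1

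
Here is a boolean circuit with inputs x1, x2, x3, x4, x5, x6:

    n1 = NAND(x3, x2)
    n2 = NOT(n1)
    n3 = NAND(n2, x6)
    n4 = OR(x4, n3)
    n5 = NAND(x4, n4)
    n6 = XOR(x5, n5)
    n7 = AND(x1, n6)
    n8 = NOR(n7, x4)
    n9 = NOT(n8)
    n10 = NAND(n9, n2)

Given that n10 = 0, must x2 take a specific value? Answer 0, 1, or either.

1

n10 = NAND(n9, n2) must be 0, so both n9 = 1 and n2 = 1.
n9 = NOT(n8) must be 1, so n8 = 0.
Every assignment with n10 = 0 has x2 = 1; there are 10 such assignment(s).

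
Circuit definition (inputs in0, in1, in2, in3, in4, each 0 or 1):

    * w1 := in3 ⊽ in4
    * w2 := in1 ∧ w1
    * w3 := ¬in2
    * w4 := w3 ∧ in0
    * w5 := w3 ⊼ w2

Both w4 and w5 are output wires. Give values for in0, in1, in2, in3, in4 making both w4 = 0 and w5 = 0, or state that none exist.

in0=0, in1=1, in2=0, in3=0, in4=0

Check with in0=0, in1=1, in2=0, in3=0, in4=0:
w1 = in3 ⊽ in4 = 0 ⊽ 0 = 1
w2 = in1 ∧ w1 = 1 ∧ 1 = 1
w3 = ¬in2 = ¬0 = 1
w4 = w3 ∧ in0 = 1 ∧ 0 = 0
w5 = w3 ⊼ w2 = 1 ⊼ 1 = 0
So w4 = 0 and w5 = 0.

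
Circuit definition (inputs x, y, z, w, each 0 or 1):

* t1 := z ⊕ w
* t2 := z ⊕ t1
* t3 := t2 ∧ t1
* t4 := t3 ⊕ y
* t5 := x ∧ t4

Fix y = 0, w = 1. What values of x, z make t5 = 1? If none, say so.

t5 = x ∧ t4 must be 1, so both x = 1 and t4 = 1.
Check with y = 0, w = 1 and x=1, z=0:
t1 = z ⊕ w = 0 ⊕ 1 = 1
t2 = z ⊕ t1 = 0 ⊕ 1 = 1
t3 = t2 ∧ t1 = 1 ∧ 1 = 1
t4 = t3 ⊕ y = 1 ⊕ 0 = 1
t5 = x ∧ t4 = 1 ∧ 1 = 1
So t5 = 1.

x=1 z=0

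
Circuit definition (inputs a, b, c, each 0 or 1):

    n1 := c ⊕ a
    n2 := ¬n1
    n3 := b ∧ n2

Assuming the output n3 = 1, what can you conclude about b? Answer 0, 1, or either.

n3 = b ∧ n2 must be 1, so both b = 1 and n2 = 1.
n2 = ¬n1 must be 1, so n1 = 0.
Every assignment with n3 = 1 has b = 1; there are 2 such assignment(s).
  a=0, b=1, c=0
  a=1, b=1, c=1

1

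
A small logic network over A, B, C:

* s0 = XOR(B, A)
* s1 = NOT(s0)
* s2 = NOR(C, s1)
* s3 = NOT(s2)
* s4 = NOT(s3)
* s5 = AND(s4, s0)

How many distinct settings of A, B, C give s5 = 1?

2

s5 = AND(s4, s0) must be 1, so both s4 = 1 and s0 = 1.
s4 = NOT(s3) must be 1, so s3 = 0.
Satisfying assignments:
  A=0, B=1, C=0
  A=1, B=0, C=0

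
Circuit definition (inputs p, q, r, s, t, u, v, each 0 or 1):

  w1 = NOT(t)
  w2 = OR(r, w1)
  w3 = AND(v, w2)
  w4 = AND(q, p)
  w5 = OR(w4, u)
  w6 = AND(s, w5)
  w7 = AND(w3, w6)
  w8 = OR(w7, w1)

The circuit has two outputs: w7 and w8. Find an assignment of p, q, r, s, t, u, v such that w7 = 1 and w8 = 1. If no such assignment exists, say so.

Check with p=0, q=0, r=0, s=1, t=0, u=1, v=1:
w1 = NOT(t) = NOT 0 = 1
w2 = OR(r, w1) = OR(0, 1) = 1
w3 = AND(v, w2) = AND(1, 1) = 1
w4 = AND(q, p) = AND(0, 0) = 0
w5 = OR(w4, u) = OR(0, 1) = 1
w6 = AND(s, w5) = AND(1, 1) = 1
w7 = AND(w3, w6) = AND(1, 1) = 1
w8 = OR(w7, w1) = OR(1, 1) = 1
So w7 = 1 and w8 = 1.

p=0, q=0, r=0, s=1, t=0, u=1, v=1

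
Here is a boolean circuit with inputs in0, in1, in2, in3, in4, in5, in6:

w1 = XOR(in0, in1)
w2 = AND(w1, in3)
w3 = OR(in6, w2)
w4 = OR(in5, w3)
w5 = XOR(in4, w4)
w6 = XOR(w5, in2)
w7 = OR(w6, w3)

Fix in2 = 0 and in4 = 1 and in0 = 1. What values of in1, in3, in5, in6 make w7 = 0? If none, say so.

Check with in2 = 0 and in4 = 1 and in0 = 1 and in1=1, in3=1, in5=1, in6=0:
w1 = XOR(in0, in1) = XOR(1, 1) = 0
w2 = AND(w1, in3) = AND(0, 1) = 0
w3 = OR(in6, w2) = OR(0, 0) = 0
w4 = OR(in5, w3) = OR(1, 0) = 1
w5 = XOR(in4, w4) = XOR(1, 1) = 0
w6 = XOR(w5, in2) = XOR(0, 0) = 0
w7 = OR(w6, w3) = OR(0, 0) = 0
So w7 = 0.

in1=1 in3=1 in5=1 in6=0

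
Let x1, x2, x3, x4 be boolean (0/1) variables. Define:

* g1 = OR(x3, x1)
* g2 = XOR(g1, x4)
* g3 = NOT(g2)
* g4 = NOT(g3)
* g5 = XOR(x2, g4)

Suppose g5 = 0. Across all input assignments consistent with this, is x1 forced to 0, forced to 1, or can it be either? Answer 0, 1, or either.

either

Both values of x1 occur among assignments with g5 = 0:
  x1=0: x1=0, x2=0, x3=0, x4=0
  x1=1: x1=1, x2=0, x3=0, x4=1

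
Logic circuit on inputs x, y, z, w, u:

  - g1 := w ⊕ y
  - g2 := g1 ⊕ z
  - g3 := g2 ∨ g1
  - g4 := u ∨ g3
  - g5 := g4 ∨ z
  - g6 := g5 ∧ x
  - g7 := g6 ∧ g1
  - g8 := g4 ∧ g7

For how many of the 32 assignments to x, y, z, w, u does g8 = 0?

g8 = g4 ∧ g7 must be 0, so at least one of g4, g7 is 0.
Enumerating the 32 input combinations, 24 give g8 = 0 and 8 give g8 = 1.

24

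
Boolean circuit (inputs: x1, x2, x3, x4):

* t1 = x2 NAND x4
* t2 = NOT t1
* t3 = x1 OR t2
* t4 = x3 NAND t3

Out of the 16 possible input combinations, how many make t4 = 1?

t4 = x3 NAND t3 must be 1, so at least one of x3, t3 is 0.
Enumerating the 16 input combinations, 11 give t4 = 1 and 5 give t4 = 0.

11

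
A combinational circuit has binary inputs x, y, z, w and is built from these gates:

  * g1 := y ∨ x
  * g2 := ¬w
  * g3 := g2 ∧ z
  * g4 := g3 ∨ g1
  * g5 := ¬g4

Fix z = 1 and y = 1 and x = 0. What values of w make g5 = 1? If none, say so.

no solution exists

With z = 1 and y = 1 and x = 0 fixed, none of the 2 settings of w give g5 = 1.
For example, with w=0:
g1 = y ∨ x = 1 ∨ 0 = 1
g2 = ¬w = ¬0 = 1
g3 = g2 ∧ z = 1 ∧ 1 = 1
g4 = g3 ∨ g1 = 1 ∨ 1 = 1
g5 = ¬g4 = ¬1 = 0
giving g5 = 0 ≠ 1.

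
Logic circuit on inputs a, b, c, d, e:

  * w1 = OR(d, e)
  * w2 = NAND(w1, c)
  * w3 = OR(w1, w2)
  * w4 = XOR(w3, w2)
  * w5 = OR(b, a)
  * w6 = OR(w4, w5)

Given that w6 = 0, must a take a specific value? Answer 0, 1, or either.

0

w6 = OR(w4, w5) must be 0, so both w4 = 0 and w5 = 0.
Every assignment with w6 = 0 has a = 0; there are 5 such assignment(s).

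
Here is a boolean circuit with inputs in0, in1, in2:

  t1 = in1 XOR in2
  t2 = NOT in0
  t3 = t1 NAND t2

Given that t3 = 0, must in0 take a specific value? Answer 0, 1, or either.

t3 = t1 NAND t2 must be 0, so both t1 = 1 and t2 = 1.
t1 = in1 XOR in2 must be 1, so in1 and in2 differ.
Every assignment with t3 = 0 has in0 = 0; there are 2 such assignment(s).
  in0=0, in1=0, in2=1
  in0=0, in1=1, in2=0

0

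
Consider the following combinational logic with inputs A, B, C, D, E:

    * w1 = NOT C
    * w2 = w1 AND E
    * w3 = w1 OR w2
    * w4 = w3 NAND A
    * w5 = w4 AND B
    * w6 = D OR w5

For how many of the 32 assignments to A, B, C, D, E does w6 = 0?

10

w6 = D OR w5 must be 0, so both D = 0 and w5 = 0.
w5 = w4 AND B must be 0, so at least one of w4, B is 0.
Enumerating the 32 input combinations, 10 give w6 = 0 and 22 give w6 = 1.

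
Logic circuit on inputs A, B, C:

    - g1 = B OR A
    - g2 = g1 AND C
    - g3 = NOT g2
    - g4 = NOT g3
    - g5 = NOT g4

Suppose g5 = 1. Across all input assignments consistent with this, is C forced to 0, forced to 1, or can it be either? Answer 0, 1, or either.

Both values of C occur among assignments with g5 = 1:
  C=0: A=0, B=0, C=0
  C=1: A=0, B=0, C=1

either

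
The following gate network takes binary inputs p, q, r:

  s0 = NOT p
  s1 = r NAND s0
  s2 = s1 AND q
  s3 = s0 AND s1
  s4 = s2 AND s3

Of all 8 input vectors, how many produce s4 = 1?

s4 = s2 AND s3 must be 1, so both s2 = 1 and s3 = 1.
Satisfying assignments:
  p=0, q=1, r=0

1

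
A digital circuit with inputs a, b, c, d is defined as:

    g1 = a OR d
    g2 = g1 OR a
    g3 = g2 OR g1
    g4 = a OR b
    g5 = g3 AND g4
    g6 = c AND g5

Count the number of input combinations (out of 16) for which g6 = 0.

11

g6 = c AND g5 must be 0, so at least one of c, g5 is 0.
Enumerating the 16 input combinations, 11 give g6 = 0 and 5 give g6 = 1.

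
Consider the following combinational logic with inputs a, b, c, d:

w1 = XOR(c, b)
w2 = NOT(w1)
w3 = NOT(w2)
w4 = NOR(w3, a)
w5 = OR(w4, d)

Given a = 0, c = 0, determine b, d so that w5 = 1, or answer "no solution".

Check with a = 0, c = 0 and b=0, d=0:
w1 = XOR(c, b) = XOR(0, 0) = 0
w2 = NOT(w1) = NOT 0 = 1
w3 = NOT(w2) = NOT 1 = 0
w4 = NOR(w3, a) = NOR(0, 0) = 1
w5 = OR(w4, d) = OR(1, 0) = 1
So w5 = 1.

b=0, d=0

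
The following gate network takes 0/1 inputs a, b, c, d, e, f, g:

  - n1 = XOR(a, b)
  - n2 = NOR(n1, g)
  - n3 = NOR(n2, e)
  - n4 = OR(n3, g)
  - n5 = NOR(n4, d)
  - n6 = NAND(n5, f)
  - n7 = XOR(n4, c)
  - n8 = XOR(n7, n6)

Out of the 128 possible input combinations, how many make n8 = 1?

64

n8 = XOR(n7, n6) must be 1, so n7 and n6 differ.
Enumerating the 128 input combinations, 64 give n8 = 1 and 64 give n8 = 0.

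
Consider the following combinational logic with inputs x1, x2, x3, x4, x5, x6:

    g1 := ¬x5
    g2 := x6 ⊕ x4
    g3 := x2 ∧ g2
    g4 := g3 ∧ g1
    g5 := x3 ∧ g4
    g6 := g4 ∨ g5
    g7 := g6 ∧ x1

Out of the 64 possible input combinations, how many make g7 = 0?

g7 = g6 ∧ x1 must be 0, so at least one of g6, x1 is 0.
Enumerating the 64 input combinations, 60 give g7 = 0 and 4 give g7 = 1.

60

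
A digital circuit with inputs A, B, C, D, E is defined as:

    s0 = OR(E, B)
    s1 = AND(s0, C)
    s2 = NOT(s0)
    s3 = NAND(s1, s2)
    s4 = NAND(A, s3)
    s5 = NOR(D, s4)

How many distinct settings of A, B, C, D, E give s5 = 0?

s5 = NOR(D, s4) must be 0, so at least one of D, s4 is 1.
Enumerating the 32 input combinations, 24 give s5 = 0 and 8 give s5 = 1.

24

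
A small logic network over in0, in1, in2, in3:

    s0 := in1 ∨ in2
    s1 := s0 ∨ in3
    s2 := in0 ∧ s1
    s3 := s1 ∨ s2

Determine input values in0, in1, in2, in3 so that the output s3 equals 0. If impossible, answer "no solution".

in0=0 in1=0 in2=0 in3=0

s3 = s1 ∨ s2 must be 0, so both s1 = 0 and s2 = 0.
s1 = s0 ∨ in3 must be 0, so both s0 = 0 and in3 = 0.
Check with in0=0 in1=0 in2=0 in3=0:
s0 = in1 ∨ in2 = 0 ∨ 0 = 0
s1 = s0 ∨ in3 = 0 ∨ 0 = 0
s2 = in0 ∧ s1 = 0 ∧ 0 = 0
s3 = s1 ∨ s2 = 0 ∨ 0 = 0
So s3 = 0 as required.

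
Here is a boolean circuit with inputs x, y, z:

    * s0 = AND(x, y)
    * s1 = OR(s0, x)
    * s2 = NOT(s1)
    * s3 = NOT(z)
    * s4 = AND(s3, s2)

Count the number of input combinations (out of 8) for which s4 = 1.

2

s4 = AND(s3, s2) must be 1, so both s3 = 1 and s2 = 1.
s3 = NOT(z) must be 1, so z = 0.
Satisfying assignments:
  x=0, y=0, z=0
  x=0, y=1, z=0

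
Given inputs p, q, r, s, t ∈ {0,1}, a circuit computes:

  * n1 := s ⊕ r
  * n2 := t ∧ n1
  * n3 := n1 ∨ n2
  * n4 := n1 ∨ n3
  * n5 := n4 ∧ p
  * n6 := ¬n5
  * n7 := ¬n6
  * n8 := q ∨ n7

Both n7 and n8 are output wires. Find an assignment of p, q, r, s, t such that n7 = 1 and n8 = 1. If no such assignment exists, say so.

p=1, q=1, r=0, s=1, t=1

Check with p=1, q=1, r=0, s=1, t=1:
n1 = s ⊕ r = 1 ⊕ 0 = 1
n2 = t ∧ n1 = 1 ∧ 1 = 1
n3 = n1 ∨ n2 = 1 ∨ 1 = 1
n4 = n1 ∨ n3 = 1 ∨ 1 = 1
n5 = n4 ∧ p = 1 ∧ 1 = 1
n6 = ¬n5 = ¬1 = 0
n7 = ¬n6 = ¬0 = 1
n8 = q ∨ n7 = 1 ∨ 1 = 1
So n7 = 1 and n8 = 1.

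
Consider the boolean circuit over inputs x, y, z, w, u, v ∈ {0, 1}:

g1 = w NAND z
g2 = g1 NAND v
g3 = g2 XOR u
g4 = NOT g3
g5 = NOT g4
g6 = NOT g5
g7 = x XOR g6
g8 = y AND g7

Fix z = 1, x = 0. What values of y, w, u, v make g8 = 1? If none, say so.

y=1, w=1, u=1, v=0

Check with z = 1, x = 0 and y=1, w=1, u=1, v=0:
g1 = w NAND z = 1 NAND 1 = 0
g2 = g1 NAND v = 0 NAND 0 = 1
g3 = g2 XOR u = 1 XOR 1 = 0
g4 = NOT g3 = NOT 0 = 1
g5 = NOT g4 = NOT 1 = 0
g6 = NOT g5 = NOT 0 = 1
g7 = x XOR g6 = 0 XOR 1 = 1
g8 = y AND g7 = 1 AND 1 = 1
So g8 = 1.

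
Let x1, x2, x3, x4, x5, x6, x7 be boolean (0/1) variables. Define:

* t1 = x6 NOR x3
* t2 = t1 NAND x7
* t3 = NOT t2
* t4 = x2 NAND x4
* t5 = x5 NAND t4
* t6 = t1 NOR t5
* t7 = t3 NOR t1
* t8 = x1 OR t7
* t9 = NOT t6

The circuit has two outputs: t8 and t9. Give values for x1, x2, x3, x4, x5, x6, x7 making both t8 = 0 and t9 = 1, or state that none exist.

Check with x1=0 x2=1 x3=0 x4=1 x5=0 x6=0 x7=0:
t1 = x6 NOR x3 = 0 NOR 0 = 1
t2 = t1 NAND x7 = 1 NAND 0 = 1
t3 = NOT t2 = NOT 1 = 0
t4 = x2 NAND x4 = 1 NAND 1 = 0
t5 = x5 NAND t4 = 0 NAND 0 = 1
t6 = t1 NOR t5 = 1 NOR 1 = 0
t7 = t3 NOR t1 = 0 NOR 1 = 0
t8 = x1 OR t7 = 0 OR 0 = 0
t9 = NOT t6 = NOT 0 = 1
So t8 = 0 and t9 = 1.

x1=0 x2=1 x3=0 x4=1 x5=0 x6=0 x7=0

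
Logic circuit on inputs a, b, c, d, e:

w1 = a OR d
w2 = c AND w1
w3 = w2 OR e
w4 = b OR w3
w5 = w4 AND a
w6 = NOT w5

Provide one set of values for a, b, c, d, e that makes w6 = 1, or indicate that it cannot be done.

Check with a=1, b=0, c=0, d=1, e=0:
w1 = a OR d = 1 OR 1 = 1
w2 = c AND w1 = 0 AND 1 = 0
w3 = w2 OR e = 0 OR 0 = 0
w4 = b OR w3 = 0 OR 0 = 0
w5 = w4 AND a = 0 AND 1 = 0
w6 = NOT w5 = NOT 0 = 1
So w6 = 1 as required.

a=1, b=0, c=0, d=1, e=0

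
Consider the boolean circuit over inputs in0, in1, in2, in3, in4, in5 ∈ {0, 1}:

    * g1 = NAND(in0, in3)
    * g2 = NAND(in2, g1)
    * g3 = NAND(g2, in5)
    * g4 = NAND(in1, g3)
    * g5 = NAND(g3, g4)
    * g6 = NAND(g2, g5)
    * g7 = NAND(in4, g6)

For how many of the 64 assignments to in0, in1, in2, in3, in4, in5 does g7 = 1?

47

g7 = NAND(in4, g6) must be 1, so at least one of in4, g6 is 0.
Enumerating the 64 input combinations, 47 give g7 = 1 and 17 give g7 = 0.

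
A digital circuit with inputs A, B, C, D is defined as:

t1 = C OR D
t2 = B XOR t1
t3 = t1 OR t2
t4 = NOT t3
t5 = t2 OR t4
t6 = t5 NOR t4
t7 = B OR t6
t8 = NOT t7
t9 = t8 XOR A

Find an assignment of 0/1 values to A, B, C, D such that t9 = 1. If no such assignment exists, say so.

A=0, B=0, C=0, D=1

t9 = t8 XOR A must be 1, so t8 and A differ.
Check with A=0, B=0, C=0, D=1:
t1 = C OR D = 0 OR 1 = 1
t2 = B XOR t1 = 0 XOR 1 = 1
t3 = t1 OR t2 = 1 OR 1 = 1
t4 = NOT t3 = NOT 1 = 0
t5 = t2 OR t4 = 1 OR 0 = 1
t6 = t5 NOR t4 = 1 NOR 0 = 0
t7 = B OR t6 = 0 OR 0 = 0
t8 = NOT t7 = NOT 0 = 1
t9 = t8 XOR A = 1 XOR 0 = 1
So t9 = 1 as required.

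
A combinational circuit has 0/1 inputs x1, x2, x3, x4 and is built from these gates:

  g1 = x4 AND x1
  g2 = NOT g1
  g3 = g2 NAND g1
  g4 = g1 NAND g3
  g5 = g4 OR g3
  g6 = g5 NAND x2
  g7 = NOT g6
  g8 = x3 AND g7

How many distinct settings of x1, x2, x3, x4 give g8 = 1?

g8 = x3 AND g7 must be 1, so both x3 = 1 and g7 = 1.
g7 = NOT g6 must be 1, so g6 = 0.
Satisfying assignments:
  x1=0, x2=1, x3=1, x4=0
  x1=0, x2=1, x3=1, x4=1
  x1=1, x2=1, x3=1, x4=0
  x1=1, x2=1, x3=1, x4=1

4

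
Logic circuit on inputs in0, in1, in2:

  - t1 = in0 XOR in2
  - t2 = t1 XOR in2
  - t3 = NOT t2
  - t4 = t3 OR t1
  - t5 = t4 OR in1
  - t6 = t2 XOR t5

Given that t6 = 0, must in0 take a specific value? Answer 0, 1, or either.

1

t6 = t2 XOR t5 must be 0, so t2 and t5 are equal.
Every assignment with t6 = 0 has in0 = 1; there are 3 such assignment(s).
  in0=1, in1=0, in2=0
  in0=1, in1=1, in2=0
  in0=1, in1=1, in2=1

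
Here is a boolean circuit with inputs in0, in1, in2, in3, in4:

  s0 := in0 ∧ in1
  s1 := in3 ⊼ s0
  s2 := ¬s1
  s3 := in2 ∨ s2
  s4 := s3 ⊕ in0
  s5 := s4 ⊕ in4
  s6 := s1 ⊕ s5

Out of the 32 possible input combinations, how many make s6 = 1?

16

s6 = s1 ⊕ s5 must be 1, so s1 and s5 differ.
Enumerating the 32 input combinations, 16 give s6 = 1 and 16 give s6 = 0.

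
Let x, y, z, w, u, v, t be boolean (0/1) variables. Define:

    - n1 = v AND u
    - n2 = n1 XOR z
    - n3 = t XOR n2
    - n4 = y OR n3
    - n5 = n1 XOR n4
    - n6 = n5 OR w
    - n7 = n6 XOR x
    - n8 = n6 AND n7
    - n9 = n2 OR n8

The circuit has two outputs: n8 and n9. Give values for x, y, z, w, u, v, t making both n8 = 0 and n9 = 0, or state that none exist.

x=1, y=1, z=0, w=0, u=1, v=0, t=1

Check with x=1, y=1, z=0, w=0, u=1, v=0, t=1:
n1 = v AND u = 0 AND 1 = 0
n2 = n1 XOR z = 0 XOR 0 = 0
n3 = t XOR n2 = 1 XOR 0 = 1
n4 = y OR n3 = 1 OR 1 = 1
n5 = n1 XOR n4 = 0 XOR 1 = 1
n6 = n5 OR w = 1 OR 0 = 1
n7 = n6 XOR x = 1 XOR 1 = 0
n8 = n6 AND n7 = 1 AND 0 = 0
n9 = n2 OR n8 = 0 OR 0 = 0
So n8 = 0 and n9 = 0.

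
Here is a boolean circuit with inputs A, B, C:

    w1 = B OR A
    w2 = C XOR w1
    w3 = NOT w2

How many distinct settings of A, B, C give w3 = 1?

w3 = NOT w2 must be 1, so w2 = 0.
w2 = C XOR w1 must be 0, so C and w1 are equal.
Satisfying assignments:
  A=0, B=0, C=0
  A=0, B=1, C=1
  A=1, B=0, C=1
  A=1, B=1, C=1

4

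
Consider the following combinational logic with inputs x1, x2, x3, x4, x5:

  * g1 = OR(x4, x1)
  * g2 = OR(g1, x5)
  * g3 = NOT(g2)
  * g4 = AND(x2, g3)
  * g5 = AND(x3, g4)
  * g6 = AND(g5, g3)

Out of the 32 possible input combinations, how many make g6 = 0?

g6 = AND(g5, g3) must be 0, so at least one of g5, g3 is 0.
Enumerating the 32 input combinations, 31 give g6 = 0 and 1 give g6 = 1.

31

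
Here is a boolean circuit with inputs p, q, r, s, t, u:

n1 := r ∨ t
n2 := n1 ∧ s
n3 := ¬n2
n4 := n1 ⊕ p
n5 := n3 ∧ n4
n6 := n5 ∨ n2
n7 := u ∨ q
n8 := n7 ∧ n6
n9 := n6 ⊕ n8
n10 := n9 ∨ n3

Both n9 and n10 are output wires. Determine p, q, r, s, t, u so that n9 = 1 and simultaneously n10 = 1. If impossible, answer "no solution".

Check with p=1, q=0, r=0, s=0, t=0, u=0:
n1 = r ∨ t = 0 ∨ 0 = 0
n2 = n1 ∧ s = 0 ∧ 0 = 0
n3 = ¬n2 = ¬0 = 1
n4 = n1 ⊕ p = 0 ⊕ 1 = 1
n5 = n3 ∧ n4 = 1 ∧ 1 = 1
n6 = n5 ∨ n2 = 1 ∨ 0 = 1
n7 = u ∨ q = 0 ∨ 0 = 0
n8 = n7 ∧ n6 = 0 ∧ 1 = 0
n9 = n6 ⊕ n8 = 1 ⊕ 0 = 1
n10 = n9 ∨ n3 = 1 ∨ 1 = 1
So n9 = 1 and n10 = 1.

p=1, q=0, r=0, s=0, t=0, u=0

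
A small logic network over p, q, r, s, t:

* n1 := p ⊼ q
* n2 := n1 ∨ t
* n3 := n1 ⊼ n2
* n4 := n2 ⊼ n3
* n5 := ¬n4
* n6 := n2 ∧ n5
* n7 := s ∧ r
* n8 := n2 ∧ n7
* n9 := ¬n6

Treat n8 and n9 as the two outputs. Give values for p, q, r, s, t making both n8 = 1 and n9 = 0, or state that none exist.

Check with p=1, q=1, r=1, s=1, t=1:
n1 = p ⊼ q = 1 ⊼ 1 = 0
n2 = n1 ∨ t = 0 ∨ 1 = 1
n3 = n1 ⊼ n2 = 0 ⊼ 1 = 1
n4 = n2 ⊼ n3 = 1 ⊼ 1 = 0
n5 = ¬n4 = ¬0 = 1
n6 = n2 ∧ n5 = 1 ∧ 1 = 1
n7 = s ∧ r = 1 ∧ 1 = 1
n8 = n2 ∧ n7 = 1 ∧ 1 = 1
n9 = ¬n6 = ¬1 = 0
So n8 = 1 and n9 = 0.

p=1, q=1, r=1, s=1, t=1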